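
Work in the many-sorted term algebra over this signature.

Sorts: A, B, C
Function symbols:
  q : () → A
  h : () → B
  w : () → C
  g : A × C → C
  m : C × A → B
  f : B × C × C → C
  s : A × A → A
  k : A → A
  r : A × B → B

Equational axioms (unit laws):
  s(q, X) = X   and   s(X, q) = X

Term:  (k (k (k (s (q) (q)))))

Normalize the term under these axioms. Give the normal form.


normal form = (k (k (k (q))))

1. (k (k (k (s (q) (q)))))  →  (k (k (k (q))))


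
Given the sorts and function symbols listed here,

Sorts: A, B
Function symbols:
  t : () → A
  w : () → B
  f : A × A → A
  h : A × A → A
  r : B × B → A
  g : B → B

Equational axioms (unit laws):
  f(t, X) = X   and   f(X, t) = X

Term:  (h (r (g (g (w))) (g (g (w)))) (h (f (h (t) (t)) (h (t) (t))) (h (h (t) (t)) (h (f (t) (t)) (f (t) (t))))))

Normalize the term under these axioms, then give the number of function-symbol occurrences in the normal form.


1. (h (r (g (g (w))) (g (g (w)))) (h (f (h (t) (t)) (h (t) (t))) (h (h (t) (t)) (h (f (t) (t)) (f (t) (t))))))  →  (h (r (g (g (w))) (g (g (w)))) (h (f (h (t) (t)) (h (t) (t))) (h (h (t) (t)) (h (t) (f (t) (t))))))
2. (h (r (g (g (w))) (g (g (w)))) (h (f (h (t) (t)) (h (t) (t))) (h (h (t) (t)) (h (t) (f (t) (t))))))  →  (h (r (g (g (w))) (g (g (w)))) (h (f (h (t) (t)) (h (t) (t))) (h (h (t) (t)) (h (t) (t)))))
normal form: (h (r (g (g (w))) (g (g (w)))) (h (f (h (t) (t)) (h (t) (t))) (h (h (t) (t)) (h (t) (t)))))

size = 23


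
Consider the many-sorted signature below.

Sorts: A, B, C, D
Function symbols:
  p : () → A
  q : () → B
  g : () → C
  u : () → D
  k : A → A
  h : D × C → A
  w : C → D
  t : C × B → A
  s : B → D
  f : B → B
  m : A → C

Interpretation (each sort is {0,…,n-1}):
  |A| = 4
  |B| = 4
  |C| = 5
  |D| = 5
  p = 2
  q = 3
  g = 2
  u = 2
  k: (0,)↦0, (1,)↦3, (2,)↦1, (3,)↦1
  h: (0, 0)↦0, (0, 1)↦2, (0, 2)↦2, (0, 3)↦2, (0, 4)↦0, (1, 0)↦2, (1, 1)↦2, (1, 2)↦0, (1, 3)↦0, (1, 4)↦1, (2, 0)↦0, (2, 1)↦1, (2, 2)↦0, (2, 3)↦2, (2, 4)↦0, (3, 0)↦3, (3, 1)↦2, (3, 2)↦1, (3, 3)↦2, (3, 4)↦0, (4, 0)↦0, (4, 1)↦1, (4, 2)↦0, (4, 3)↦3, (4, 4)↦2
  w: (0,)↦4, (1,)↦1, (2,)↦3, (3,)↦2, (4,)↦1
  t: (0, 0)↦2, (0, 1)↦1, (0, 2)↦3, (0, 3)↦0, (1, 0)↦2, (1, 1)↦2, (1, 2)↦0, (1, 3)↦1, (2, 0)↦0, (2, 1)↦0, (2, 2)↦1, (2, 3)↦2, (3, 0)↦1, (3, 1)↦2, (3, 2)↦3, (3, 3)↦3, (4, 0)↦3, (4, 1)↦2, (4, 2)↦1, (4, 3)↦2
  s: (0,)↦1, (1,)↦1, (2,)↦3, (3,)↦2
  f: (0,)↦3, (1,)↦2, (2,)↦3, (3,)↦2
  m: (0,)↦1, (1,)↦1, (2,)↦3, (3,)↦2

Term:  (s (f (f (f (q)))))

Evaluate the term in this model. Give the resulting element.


  q = 3
  (f (q)) = f(3,) = 2
  (f (f (q))) = f(2,) = 3
  (f (f (f (q)))) = f(3,) = 2
  (s (f (f (f (q))))) = s(2,) = 3

value = 3


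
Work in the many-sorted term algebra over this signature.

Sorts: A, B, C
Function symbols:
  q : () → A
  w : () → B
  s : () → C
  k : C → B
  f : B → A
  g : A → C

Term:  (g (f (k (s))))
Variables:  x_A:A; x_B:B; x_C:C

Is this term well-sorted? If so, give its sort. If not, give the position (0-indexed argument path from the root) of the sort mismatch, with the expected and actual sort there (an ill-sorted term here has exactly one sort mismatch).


well-sorted; sort = C

      (s) : C
    (k (s)) : B
  (f (k (s))) : A
(g (f (k (s)))) : C


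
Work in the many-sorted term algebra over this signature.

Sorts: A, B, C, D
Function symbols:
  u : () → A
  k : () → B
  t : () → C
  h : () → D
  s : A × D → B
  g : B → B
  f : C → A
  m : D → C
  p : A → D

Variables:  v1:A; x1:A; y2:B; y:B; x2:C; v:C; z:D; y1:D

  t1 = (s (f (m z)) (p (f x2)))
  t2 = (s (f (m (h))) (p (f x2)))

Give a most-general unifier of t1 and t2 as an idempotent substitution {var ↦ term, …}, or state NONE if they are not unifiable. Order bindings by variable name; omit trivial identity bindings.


{z ↦ (h)}


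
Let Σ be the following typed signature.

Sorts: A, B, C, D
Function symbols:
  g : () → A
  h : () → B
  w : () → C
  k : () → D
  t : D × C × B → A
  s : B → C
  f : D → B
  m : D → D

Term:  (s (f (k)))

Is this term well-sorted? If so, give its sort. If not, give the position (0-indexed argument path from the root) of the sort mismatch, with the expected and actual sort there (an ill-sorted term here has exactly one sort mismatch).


    (k) : D
  (f (k)) : B
(s (f (k))) : C

well-sorted; sort = C


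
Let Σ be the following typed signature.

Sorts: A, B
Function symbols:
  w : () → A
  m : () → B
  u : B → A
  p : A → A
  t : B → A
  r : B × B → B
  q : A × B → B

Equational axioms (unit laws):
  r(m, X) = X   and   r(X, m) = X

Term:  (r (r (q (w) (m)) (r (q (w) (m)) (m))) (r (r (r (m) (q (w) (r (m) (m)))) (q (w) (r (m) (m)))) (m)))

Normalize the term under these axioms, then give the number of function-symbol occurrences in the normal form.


size = 15

1. (r (r (q (w) (m)) (r (q (w) (m)) (m))) (r (r (r (m) (q (w) (r (m) (m)))) (q (w) (r (m) (m)))) (m)))  →  (r (r (q (w) (m)) (q (w) (m))) (r (r (r (m) (q (w) (r (m) (m)))) (q (w) (r (m) (m)))) (m)))
2. (r (r (q (w) (m)) (q (w) (m))) (r (r (r (m) (q (w) (r (m) (m)))) (q (w) (r (m) (m)))) (m)))  →  (r (r (q (w) (m)) (q (w) (m))) (r (r (m) (q (w) (r (m) (m)))) (q (w) (r (m) (m)))))
3. (r (r (q (w) (m)) (q (w) (m))) (r (r (m) (q (w) (r (m) (m)))) (q (w) (r (m) (m)))))  →  (r (r (q (w) (m)) (q (w) (m))) (r (q (w) (r (m) (m))) (q (w) (r (m) (m)))))
4. (r (r (q (w) (m)) (q (w) (m))) (r (q (w) (r (m) (m))) (q (w) (r (m) (m)))))  →  (r (r (q (w) (m)) (q (w) (m))) (r (q (w) (m)) (q (w) (r (m) (m)))))
5. (r (r (q (w) (m)) (q (w) (m))) (r (q (w) (m)) (q (w) (r (m) (m)))))  →  (r (r (q (w) (m)) (q (w) (m))) (r (q (w) (m)) (q (w) (m))))
normal form: (r (r (q (w) (m)) (q (w) (m))) (r (q (w) (m)) (q (w) (m))))


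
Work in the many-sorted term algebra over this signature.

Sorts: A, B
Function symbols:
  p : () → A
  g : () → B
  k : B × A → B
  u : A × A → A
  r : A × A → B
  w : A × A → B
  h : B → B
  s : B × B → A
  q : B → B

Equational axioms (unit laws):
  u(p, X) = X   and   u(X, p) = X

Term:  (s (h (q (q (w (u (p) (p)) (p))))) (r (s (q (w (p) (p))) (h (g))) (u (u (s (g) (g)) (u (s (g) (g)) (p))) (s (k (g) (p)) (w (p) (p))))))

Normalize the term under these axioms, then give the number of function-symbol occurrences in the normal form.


size = 30

1. (s (h (q (q (w (u (p) (p)) (p))))) (r (s (q (w (p) (p))) (h (g))) (u (u (s (g) (g)) (u (s (g) (g)) (p))) (s (k (g) (p)) (w (p) (p))))))  →  (s (h (q (q (w (p) (p))))) (r (s (q (w (p) (p))) (h (g))) (u (u (s (g) (g)) (u (s (g) (g)) (p))) (s (k (g) (p)) (w (p) (p))))))
2. (s (h (q (q (w (p) (p))))) (r (s (q (w (p) (p))) (h (g))) (u (u (s (g) (g)) (u (s (g) (g)) (p))) (s (k (g) (p)) (w (p) (p))))))  →  (s (h (q (q (w (p) (p))))) (r (s (q (w (p) (p))) (h (g))) (u (u (s (g) (g)) (s (g) (g))) (s (k (g) (p)) (w (p) (p))))))
normal form: (s (h (q (q (w (p) (p))))) (r (s (q (w (p) (p))) (h (g))) (u (u (s (g) (g)) (s (g) (g))) (s (k (g) (p)) (w (p) (p))))))


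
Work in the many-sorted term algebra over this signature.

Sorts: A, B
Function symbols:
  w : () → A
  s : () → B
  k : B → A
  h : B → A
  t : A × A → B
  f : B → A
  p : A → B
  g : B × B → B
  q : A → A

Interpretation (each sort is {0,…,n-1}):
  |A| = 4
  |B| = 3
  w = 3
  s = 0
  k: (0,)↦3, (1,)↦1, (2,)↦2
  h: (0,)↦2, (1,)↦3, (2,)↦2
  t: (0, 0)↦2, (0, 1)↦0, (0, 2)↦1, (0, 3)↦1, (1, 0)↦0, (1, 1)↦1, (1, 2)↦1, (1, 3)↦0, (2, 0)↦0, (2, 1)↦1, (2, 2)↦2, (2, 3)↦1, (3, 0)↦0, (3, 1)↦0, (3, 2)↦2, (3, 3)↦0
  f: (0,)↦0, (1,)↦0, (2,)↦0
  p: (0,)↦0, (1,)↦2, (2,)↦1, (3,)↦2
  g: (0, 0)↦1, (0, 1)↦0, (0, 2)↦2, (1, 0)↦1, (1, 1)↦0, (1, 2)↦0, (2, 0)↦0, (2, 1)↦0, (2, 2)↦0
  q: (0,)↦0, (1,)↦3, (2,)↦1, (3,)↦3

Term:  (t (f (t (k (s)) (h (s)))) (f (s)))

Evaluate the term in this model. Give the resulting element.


value = 2

  s = 0
  (k (s)) = k(0,) = 3
  s = 0
  (h (s)) = h(0,) = 2
  (t (k (s)) (h (s))) = t(3, 2) = 2
  (f (t (k (s)) (h (s)))) = f(2,) = 0
  s = 0
  (f (s)) = f(0,) = 0
  (t (f (t (k (s)) (h (s)))) (f (s))) = t(0, 0) = 2


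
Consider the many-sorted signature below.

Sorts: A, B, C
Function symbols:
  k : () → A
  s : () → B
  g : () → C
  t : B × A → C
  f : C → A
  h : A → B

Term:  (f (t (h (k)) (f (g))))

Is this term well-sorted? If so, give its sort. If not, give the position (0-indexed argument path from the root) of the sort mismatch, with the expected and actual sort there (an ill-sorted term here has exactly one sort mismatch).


well-sorted; sort = A

      (k) : A
    (h (k)) : B
      (g) : C
    (f (g)) : A
  (t (h (k)) (f (g))) : C
(f (t (h (k)) (f (g)))) : A


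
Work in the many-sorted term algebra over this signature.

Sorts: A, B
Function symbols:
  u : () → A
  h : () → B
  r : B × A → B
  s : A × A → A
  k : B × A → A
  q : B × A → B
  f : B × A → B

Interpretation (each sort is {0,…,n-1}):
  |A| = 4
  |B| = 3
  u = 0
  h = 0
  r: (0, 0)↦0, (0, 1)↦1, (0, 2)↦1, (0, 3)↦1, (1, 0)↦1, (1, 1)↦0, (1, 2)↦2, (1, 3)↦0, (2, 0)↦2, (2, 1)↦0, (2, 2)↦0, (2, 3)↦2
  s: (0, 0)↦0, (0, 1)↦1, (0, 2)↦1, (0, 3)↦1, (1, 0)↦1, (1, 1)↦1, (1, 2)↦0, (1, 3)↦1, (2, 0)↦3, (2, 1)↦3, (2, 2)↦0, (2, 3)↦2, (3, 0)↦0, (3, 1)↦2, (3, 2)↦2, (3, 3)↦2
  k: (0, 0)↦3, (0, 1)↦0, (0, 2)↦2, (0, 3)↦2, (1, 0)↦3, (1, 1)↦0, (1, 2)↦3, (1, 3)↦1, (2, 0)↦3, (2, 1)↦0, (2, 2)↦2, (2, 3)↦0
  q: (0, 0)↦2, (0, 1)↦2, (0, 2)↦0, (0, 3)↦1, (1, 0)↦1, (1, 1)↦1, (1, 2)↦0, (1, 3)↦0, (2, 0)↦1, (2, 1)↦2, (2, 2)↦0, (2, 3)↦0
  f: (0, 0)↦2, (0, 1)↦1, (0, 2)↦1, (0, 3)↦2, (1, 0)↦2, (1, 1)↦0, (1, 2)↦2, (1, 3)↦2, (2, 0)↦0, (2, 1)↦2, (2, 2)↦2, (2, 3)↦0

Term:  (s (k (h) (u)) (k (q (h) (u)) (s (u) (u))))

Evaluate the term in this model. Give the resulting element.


  h = 0
  u = 0
  (k (h) (u)) = k(0, 0) = 3
  h = 0
  u = 0
  (q (h) (u)) = q(0, 0) = 2
  u = 0
  u = 0
  (s (u) (u)) = s(0, 0) = 0
  (k (q (h) (u)) (s (u) (u))) = k(2, 0) = 3
  (s (k (h) (u)) (k (q (h) (u)) (s (u) (u)))) = s(3, 3) = 2

value = 2


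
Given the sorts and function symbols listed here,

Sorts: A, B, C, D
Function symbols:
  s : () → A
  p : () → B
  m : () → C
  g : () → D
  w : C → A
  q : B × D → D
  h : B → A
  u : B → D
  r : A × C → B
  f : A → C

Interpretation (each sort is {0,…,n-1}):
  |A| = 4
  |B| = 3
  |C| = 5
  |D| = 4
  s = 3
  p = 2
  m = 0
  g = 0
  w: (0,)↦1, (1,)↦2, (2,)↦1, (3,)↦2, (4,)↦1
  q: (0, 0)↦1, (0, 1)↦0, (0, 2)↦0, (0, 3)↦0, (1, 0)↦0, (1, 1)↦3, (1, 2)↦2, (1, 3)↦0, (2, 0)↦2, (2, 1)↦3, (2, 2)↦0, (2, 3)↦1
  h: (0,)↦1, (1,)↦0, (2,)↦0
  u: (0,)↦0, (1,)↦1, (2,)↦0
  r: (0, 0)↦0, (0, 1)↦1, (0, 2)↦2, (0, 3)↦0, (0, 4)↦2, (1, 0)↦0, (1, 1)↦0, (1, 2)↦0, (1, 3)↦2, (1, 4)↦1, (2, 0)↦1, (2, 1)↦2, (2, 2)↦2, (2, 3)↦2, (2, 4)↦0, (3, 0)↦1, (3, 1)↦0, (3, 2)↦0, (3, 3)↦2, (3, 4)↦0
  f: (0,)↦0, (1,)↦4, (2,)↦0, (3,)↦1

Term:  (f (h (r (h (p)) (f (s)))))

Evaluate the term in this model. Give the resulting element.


  p = 2
  (h (p)) = h(2,) = 0
  s = 3
  (f (s)) = f(3,) = 1
  (r (h (p)) (f (s))) = r(0, 1) = 1
  (h (r (h (p)) (f (s)))) = h(1,) = 0
  (f (h (r (h (p)) (f (s))))) = f(0,) = 0

value = 0


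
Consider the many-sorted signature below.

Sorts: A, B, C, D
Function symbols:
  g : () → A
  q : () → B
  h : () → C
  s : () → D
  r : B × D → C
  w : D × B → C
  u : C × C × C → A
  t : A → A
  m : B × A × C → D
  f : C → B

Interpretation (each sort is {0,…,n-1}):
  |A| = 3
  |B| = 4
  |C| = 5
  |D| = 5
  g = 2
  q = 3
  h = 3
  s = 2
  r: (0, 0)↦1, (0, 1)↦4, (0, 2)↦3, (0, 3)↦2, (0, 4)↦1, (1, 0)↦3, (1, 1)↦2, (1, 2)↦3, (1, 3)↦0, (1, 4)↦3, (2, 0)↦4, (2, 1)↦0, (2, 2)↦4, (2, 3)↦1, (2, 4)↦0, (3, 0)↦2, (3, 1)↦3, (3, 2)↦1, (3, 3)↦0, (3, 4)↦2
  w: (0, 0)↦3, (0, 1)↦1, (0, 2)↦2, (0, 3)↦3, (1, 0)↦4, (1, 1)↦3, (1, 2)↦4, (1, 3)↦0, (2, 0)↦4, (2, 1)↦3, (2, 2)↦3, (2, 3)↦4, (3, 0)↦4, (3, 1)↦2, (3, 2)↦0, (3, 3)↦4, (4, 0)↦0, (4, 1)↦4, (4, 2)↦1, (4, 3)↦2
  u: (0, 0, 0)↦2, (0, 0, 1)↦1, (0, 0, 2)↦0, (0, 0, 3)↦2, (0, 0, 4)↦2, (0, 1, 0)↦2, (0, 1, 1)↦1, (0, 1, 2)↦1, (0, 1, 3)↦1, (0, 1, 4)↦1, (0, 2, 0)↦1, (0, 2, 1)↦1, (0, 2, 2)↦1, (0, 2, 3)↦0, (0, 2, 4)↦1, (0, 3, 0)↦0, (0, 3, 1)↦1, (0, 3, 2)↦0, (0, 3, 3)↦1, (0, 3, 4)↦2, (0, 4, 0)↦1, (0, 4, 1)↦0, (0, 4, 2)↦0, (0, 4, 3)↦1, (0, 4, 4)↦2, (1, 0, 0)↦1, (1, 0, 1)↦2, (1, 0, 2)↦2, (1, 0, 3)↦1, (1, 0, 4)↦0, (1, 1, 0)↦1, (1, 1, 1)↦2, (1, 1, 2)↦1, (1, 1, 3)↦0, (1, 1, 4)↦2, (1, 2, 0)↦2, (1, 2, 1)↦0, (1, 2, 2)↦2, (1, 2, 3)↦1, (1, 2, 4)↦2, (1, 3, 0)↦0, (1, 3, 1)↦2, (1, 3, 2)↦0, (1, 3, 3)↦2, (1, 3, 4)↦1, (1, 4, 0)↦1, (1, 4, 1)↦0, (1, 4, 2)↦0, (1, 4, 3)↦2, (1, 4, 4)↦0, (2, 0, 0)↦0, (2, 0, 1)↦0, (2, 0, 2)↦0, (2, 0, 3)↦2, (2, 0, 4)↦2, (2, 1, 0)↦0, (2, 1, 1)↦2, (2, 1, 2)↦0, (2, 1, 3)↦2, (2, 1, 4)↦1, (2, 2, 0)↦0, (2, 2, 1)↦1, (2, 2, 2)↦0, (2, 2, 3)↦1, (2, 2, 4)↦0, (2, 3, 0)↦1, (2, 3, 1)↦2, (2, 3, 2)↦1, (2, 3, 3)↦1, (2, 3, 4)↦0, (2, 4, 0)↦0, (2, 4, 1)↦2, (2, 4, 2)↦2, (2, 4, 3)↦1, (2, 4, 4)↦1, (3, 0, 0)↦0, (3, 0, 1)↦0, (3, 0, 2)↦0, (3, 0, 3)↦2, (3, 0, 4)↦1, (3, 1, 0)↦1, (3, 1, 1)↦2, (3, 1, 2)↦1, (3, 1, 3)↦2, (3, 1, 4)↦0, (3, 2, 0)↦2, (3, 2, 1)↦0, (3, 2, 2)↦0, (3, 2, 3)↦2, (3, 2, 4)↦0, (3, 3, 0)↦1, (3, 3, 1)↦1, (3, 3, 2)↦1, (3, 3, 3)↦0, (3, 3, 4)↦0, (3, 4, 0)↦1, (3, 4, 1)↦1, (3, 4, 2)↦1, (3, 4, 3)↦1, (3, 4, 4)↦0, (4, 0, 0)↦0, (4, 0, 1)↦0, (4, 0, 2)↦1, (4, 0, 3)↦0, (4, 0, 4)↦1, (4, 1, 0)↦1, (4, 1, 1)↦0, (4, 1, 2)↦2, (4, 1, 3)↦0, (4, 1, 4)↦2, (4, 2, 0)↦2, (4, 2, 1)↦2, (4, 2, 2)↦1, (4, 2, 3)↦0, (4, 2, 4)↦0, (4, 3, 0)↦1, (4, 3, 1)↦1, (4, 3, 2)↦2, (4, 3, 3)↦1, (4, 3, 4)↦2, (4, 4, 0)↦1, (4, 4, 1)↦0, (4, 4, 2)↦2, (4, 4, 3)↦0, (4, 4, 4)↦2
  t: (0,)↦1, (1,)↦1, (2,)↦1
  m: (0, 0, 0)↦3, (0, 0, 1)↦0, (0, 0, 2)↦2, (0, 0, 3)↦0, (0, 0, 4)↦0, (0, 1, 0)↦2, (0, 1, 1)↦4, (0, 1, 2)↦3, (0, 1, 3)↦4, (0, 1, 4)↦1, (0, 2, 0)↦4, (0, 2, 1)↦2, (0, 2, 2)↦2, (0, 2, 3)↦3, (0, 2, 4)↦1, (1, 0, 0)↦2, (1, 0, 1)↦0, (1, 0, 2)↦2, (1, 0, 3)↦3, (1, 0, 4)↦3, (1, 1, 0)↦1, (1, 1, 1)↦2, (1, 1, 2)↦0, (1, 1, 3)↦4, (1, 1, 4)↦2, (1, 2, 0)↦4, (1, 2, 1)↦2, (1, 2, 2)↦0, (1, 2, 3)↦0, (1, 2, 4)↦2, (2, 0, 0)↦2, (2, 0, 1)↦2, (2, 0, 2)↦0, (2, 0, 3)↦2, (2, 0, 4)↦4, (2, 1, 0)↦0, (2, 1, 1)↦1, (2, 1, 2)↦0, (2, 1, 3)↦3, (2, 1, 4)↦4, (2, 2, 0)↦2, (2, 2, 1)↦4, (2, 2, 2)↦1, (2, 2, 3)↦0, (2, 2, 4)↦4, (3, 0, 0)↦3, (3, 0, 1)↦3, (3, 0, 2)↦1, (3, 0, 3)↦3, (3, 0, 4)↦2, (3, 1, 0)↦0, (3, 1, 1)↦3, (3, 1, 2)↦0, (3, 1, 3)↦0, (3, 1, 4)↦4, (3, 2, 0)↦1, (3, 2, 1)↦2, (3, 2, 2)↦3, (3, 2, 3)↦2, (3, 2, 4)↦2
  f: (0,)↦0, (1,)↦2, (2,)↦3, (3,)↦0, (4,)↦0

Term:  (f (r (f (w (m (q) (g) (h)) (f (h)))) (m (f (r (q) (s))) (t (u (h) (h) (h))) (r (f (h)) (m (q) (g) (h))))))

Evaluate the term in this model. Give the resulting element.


value = 3

  q = 3
  g = 2
  h = 3
  (m (q) (g) (h)) = m(3, 2, 3) = 2
  h = 3
  (f (h)) = f(3,) = 0
  (w (m (q) (g) (h)) (f (h))) = w(2, 0) = 4
  (f (w (m (q) (g) (h)) (f (h)))) = f(4,) = 0
  q = 3
  s = 2
  (r (q) (s)) = r(3, 2) = 1
  (f (r (q) (s))) = f(1,) = 2
  h = 3
  h = 3
  h = 3
  (u (h) (h) (h)) = u(3, 3, 3) = 0
  (t (u (h) (h) (h))) = t(0,) = 1
  h = 3
  (f (h)) = f(3,) = 0
  q = 3
  g = 2
  h = 3
  (m (q) (g) (h)) = m(3, 2, 3) = 2
  (r (f (h)) (m (q) (g) (h))) = r(0, 2) = 3
  (m (f (r (q) (s))) (t (u (h) (h) (h))) (r (f (h)) (m (q) (g) (h)))) = m(2, 1, 3) = 3
  (r (f (w (m (q) (g) (h)) (f (h)))) (m (f (r (q) (s))) (t (u (h) (h) (h))) (r (f (h)) (m (q) (g) (h))))) = r(0, 3) = 2
  (f (r (f (w (m (q) (g) (h)) (f (h)))) (m (f (r (q) (s))) (t (u (h) (h) (h))) (r (f (h)) (m (q) (g) (h)))))) = f(2,) = 3


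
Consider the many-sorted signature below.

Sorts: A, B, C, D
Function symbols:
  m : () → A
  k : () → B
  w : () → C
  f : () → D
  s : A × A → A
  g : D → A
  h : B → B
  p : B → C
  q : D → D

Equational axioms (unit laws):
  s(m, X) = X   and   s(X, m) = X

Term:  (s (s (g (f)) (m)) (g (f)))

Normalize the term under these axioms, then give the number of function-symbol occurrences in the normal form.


size = 5

1. (s (s (g (f)) (m)) (g (f)))  →  (s (g (f)) (g (f)))
normal form: (s (g (f)) (g (f)))


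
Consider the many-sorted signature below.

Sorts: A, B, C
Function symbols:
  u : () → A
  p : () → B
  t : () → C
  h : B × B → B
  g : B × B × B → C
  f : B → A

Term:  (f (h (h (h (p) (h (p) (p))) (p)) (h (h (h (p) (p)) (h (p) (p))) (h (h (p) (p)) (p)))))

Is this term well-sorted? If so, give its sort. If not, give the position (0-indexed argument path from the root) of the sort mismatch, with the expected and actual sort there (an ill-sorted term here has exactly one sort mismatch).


well-sorted; sort = A

        (p) : B
          (p) : B
          (p) : B
        (h (p) (p)) : B
      (h (p) (h (p) (p))) : B
      (p) : B
    (h (h (p) (h (p) (p))) (p)) : B
          (p) : B
          (p) : B
        (h (p) (p)) : B
          (p) : B
          (p) : B
        (h (p) (p)) : B
      (h (h (p) (p)) (h (p) (p))) : B
          (p) : B
          (p) : B
        (h (p) (p)) : B
        (p) : B
      (h (h (p) (p)) (p)) : B
    (h (h (h (p) (p)) (h (p) (p))) (h (h (p) (p)) (p))) : B
  (h (h (h (p) (h (p) (p))) (p)) (h (h (h (p) (p)) (h (p) (p))) (h (h (p) (p)) (p)))) : B
(f (h (h (h (p) (h (p) (p))) (p)) (h (h (h (p) (p)) (h (p) (p))) (h (h (p) (p)) (p))))) : A


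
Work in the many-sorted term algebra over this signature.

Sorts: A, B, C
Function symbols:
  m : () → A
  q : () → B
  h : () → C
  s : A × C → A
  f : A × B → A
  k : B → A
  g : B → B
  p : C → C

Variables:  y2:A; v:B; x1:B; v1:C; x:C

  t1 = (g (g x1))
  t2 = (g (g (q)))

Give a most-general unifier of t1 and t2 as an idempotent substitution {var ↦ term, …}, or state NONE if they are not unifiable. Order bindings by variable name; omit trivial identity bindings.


{x1 ↦ (q)}


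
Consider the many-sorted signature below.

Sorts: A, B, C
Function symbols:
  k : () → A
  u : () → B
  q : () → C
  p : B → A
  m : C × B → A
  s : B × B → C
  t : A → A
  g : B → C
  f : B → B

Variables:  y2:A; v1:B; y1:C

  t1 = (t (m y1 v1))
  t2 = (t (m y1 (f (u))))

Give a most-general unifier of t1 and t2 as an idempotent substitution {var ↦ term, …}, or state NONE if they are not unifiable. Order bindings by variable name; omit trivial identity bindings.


{v1 ↦ (f (u))}


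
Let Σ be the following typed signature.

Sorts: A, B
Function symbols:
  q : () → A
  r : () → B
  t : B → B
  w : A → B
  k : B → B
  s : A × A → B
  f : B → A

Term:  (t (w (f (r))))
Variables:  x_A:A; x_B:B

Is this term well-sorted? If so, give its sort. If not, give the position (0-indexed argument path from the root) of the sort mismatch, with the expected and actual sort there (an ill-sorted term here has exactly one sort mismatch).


      (r) : B
    (f (r)) : A
  (w (f (r))) : B
(t (w (f (r)))) : B

well-sorted; sort = B


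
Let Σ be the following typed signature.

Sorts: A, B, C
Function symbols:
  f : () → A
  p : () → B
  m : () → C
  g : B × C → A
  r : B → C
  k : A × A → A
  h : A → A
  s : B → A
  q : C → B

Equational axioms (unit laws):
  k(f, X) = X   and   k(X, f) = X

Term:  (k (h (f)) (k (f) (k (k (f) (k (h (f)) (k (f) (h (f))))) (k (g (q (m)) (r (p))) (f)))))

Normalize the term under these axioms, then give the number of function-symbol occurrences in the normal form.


size = 14

1. (k (h (f)) (k (f) (k (k (f) (k (h (f)) (k (f) (h (f))))) (k (g (q (m)) (r (p))) (f)))))  →  (k (h (f)) (k (k (f) (k (h (f)) (k (f) (h (f))))) (k (g (q (m)) (r (p))) (f))))
2. (k (h (f)) (k (k (f) (k (h (f)) (k (f) (h (f))))) (k (g (q (m)) (r (p))) (f))))  →  (k (h (f)) (k (k (h (f)) (k (f) (h (f)))) (k (g (q (m)) (r (p))) (f))))
3. (k (h (f)) (k (k (h (f)) (k (f) (h (f)))) (k (g (q (m)) (r (p))) (f))))  →  (k (h (f)) (k (k (h (f)) (h (f))) (k (g (q (m)) (r (p))) (f))))
4. (k (h (f)) (k (k (h (f)) (h (f))) (k (g (q (m)) (r (p))) (f))))  →  (k (h (f)) (k (k (h (f)) (h (f))) (g (q (m)) (r (p)))))
normal form: (k (h (f)) (k (k (h (f)) (h (f))) (g (q (m)) (r (p)))))


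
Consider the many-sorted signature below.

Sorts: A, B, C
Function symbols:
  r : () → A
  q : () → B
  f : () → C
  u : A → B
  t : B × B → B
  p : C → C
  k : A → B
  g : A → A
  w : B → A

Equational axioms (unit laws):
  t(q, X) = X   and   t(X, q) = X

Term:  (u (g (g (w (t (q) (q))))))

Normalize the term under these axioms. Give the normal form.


1. (u (g (g (w (t (q) (q))))))  →  (u (g (g (w (q)))))

normal form = (u (g (g (w (q)))))


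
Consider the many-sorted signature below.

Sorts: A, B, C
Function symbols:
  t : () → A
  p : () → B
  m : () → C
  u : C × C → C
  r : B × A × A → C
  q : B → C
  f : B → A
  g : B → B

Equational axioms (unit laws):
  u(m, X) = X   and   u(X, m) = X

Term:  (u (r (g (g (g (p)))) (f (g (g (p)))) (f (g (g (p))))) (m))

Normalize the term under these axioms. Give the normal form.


1. (u (r (g (g (g (p)))) (f (g (g (p)))) (f (g (g (p))))) (m))  →  (r (g (g (g (p)))) (f (g (g (p)))) (f (g (g (p)))))

normal form = (r (g (g (g (p)))) (f (g (g (p)))) (f (g (g (p)))))


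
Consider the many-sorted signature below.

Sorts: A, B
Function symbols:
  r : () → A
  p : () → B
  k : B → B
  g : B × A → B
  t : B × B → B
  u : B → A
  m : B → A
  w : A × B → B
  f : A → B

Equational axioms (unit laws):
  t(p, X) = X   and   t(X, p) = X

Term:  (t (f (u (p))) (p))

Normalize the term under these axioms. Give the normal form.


1. (t (f (u (p))) (p))  →  (f (u (p)))

normal form = (f (u (p)))


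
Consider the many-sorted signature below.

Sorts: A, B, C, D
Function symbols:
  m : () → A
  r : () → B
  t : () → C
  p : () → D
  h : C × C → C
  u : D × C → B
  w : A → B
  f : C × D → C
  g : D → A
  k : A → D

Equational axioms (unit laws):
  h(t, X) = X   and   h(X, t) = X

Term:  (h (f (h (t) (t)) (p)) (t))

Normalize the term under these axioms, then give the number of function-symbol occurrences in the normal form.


1. (h (f (h (t) (t)) (p)) (t))  →  (f (h (t) (t)) (p))
2. (f (h (t) (t)) (p))  →  (f (t) (p))
normal form: (f (t) (p))

size = 3


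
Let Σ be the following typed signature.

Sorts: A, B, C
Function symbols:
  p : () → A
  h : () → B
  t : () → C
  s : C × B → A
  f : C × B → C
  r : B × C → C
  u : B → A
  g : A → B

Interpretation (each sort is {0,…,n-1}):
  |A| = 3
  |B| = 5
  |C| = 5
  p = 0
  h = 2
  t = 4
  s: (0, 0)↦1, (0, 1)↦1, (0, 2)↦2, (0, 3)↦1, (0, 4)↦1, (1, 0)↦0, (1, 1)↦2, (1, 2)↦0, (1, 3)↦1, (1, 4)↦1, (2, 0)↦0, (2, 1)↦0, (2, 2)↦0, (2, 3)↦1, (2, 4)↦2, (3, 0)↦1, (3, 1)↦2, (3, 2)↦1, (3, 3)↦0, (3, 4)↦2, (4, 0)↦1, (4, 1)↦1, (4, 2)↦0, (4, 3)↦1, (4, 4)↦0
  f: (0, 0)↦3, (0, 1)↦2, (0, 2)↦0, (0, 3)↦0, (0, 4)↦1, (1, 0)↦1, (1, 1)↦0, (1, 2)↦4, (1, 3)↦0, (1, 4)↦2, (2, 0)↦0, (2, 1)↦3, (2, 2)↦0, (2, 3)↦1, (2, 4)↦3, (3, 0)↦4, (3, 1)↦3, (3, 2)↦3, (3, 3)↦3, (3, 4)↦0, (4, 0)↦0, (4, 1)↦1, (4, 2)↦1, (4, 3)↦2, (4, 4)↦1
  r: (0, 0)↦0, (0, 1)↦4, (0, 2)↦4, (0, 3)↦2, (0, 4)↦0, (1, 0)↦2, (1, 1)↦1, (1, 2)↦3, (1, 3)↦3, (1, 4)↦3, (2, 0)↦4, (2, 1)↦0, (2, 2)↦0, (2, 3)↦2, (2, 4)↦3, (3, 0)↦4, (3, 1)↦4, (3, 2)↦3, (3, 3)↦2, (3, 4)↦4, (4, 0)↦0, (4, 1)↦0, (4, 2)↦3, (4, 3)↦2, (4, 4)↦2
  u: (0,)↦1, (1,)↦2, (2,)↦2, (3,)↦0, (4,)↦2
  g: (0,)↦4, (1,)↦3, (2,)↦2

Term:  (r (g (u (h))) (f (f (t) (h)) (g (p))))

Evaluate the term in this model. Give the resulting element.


  h = 2
  (u (h)) = u(2,) = 2
  (g (u (h))) = g(2,) = 2
  t = 4
  h = 2
  (f (t) (h)) = f(4, 2) = 1
  p = 0
  (g (p)) = g(0,) = 4
  (f (f (t) (h)) (g (p))) = f(1, 4) = 2
  (r (g (u (h))) (f (f (t) (h)) (g (p)))) = r(2, 2) = 0

value = 0


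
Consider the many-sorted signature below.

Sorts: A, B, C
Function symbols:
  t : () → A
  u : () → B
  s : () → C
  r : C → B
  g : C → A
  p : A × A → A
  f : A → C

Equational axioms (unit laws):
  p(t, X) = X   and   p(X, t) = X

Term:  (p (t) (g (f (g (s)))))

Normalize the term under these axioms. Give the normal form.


normal form = (g (f (g (s))))

1. (p (t) (g (f (g (s)))))  →  (g (f (g (s))))


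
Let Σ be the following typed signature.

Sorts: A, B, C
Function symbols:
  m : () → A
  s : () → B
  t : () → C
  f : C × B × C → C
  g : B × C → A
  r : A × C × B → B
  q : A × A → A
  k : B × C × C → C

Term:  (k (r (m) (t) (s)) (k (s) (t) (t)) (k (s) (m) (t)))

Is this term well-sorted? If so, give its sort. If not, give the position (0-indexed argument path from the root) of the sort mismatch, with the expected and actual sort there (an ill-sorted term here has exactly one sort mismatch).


    (m) : A
    (t) : C
    (s) : B
  (r (m) (t) (s)) : B
    (s) : B
    (t) : C
    (t) : C
  (k (s) (t) (t)) : C
    (s) : B
    (m) : A
    (t) : C
  (k (s) (m) (t)) : ✗ arg 1 at [2, 1] has sort A, expected C

ill-sorted at position [2, 1]: expected C, got A


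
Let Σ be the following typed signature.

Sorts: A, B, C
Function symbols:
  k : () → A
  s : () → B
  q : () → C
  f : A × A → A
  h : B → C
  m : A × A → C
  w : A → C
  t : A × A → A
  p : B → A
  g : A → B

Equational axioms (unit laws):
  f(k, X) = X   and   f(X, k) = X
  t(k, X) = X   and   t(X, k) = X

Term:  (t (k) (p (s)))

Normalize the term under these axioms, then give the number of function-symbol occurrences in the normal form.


1. (t (k) (p (s)))  →  (p (s))
normal form: (p (s))

size = 2


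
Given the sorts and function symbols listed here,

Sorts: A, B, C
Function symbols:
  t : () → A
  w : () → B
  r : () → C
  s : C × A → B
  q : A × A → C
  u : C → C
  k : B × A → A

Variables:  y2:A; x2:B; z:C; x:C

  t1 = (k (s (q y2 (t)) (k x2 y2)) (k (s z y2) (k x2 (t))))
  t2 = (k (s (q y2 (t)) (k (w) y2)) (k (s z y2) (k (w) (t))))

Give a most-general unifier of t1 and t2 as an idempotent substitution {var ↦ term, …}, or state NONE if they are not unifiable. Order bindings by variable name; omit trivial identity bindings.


{x2 ↦ (w)}


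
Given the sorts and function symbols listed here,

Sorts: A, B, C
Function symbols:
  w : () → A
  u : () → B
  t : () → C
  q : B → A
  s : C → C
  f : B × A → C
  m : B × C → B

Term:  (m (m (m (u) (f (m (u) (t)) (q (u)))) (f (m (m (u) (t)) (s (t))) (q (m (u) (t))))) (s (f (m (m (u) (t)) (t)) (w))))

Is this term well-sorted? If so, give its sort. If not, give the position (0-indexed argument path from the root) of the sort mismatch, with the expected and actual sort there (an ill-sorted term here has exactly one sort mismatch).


      (u) : B
          (u) : B
          (t) : C
        (m (u) (t)) : B
          (u) : B
        (q (u)) : A
      (f (m (u) (t)) (q (u))) : C
    (m (u) (f (m (u) (t)) (q (u)))) : B
          (u) : B
          (t) : C
        (m (u) (t)) : B
          (t) : C
        (s (t)) : C
      (m (m (u) (t)) (s (t))) : B
          (u) : B
          (t) : C
        (m (u) (t)) : B
      (q (m (u) (t))) : A
    (f (m (m (u) (t)) (s (t))) (q (m (u) (t)))) : C
  (m (m (u) (f (m (u) (t)) (q (u)))) (f (m (m (u) (t)) (s (t))) (q (m (u) (t))))) : B
          (u) : B
          (t) : C
        (m (u) (t)) : B
        (t) : C
      (m (m (u) (t)) (t)) : B
      (w) : A
    (f (m (m (u) (t)) (t)) (w)) : C
  (s (f (m (m (u) (t)) (t)) (w))) : C
(m (m (m (u) (f (m (u) (t)) (q (u)))) (f (m (m (u) (t)) (s (t))) (q (m (u) (t))))) (s (f (m (m (u) (t)) (t)) (w)))) : B

well-sorted; sort = B


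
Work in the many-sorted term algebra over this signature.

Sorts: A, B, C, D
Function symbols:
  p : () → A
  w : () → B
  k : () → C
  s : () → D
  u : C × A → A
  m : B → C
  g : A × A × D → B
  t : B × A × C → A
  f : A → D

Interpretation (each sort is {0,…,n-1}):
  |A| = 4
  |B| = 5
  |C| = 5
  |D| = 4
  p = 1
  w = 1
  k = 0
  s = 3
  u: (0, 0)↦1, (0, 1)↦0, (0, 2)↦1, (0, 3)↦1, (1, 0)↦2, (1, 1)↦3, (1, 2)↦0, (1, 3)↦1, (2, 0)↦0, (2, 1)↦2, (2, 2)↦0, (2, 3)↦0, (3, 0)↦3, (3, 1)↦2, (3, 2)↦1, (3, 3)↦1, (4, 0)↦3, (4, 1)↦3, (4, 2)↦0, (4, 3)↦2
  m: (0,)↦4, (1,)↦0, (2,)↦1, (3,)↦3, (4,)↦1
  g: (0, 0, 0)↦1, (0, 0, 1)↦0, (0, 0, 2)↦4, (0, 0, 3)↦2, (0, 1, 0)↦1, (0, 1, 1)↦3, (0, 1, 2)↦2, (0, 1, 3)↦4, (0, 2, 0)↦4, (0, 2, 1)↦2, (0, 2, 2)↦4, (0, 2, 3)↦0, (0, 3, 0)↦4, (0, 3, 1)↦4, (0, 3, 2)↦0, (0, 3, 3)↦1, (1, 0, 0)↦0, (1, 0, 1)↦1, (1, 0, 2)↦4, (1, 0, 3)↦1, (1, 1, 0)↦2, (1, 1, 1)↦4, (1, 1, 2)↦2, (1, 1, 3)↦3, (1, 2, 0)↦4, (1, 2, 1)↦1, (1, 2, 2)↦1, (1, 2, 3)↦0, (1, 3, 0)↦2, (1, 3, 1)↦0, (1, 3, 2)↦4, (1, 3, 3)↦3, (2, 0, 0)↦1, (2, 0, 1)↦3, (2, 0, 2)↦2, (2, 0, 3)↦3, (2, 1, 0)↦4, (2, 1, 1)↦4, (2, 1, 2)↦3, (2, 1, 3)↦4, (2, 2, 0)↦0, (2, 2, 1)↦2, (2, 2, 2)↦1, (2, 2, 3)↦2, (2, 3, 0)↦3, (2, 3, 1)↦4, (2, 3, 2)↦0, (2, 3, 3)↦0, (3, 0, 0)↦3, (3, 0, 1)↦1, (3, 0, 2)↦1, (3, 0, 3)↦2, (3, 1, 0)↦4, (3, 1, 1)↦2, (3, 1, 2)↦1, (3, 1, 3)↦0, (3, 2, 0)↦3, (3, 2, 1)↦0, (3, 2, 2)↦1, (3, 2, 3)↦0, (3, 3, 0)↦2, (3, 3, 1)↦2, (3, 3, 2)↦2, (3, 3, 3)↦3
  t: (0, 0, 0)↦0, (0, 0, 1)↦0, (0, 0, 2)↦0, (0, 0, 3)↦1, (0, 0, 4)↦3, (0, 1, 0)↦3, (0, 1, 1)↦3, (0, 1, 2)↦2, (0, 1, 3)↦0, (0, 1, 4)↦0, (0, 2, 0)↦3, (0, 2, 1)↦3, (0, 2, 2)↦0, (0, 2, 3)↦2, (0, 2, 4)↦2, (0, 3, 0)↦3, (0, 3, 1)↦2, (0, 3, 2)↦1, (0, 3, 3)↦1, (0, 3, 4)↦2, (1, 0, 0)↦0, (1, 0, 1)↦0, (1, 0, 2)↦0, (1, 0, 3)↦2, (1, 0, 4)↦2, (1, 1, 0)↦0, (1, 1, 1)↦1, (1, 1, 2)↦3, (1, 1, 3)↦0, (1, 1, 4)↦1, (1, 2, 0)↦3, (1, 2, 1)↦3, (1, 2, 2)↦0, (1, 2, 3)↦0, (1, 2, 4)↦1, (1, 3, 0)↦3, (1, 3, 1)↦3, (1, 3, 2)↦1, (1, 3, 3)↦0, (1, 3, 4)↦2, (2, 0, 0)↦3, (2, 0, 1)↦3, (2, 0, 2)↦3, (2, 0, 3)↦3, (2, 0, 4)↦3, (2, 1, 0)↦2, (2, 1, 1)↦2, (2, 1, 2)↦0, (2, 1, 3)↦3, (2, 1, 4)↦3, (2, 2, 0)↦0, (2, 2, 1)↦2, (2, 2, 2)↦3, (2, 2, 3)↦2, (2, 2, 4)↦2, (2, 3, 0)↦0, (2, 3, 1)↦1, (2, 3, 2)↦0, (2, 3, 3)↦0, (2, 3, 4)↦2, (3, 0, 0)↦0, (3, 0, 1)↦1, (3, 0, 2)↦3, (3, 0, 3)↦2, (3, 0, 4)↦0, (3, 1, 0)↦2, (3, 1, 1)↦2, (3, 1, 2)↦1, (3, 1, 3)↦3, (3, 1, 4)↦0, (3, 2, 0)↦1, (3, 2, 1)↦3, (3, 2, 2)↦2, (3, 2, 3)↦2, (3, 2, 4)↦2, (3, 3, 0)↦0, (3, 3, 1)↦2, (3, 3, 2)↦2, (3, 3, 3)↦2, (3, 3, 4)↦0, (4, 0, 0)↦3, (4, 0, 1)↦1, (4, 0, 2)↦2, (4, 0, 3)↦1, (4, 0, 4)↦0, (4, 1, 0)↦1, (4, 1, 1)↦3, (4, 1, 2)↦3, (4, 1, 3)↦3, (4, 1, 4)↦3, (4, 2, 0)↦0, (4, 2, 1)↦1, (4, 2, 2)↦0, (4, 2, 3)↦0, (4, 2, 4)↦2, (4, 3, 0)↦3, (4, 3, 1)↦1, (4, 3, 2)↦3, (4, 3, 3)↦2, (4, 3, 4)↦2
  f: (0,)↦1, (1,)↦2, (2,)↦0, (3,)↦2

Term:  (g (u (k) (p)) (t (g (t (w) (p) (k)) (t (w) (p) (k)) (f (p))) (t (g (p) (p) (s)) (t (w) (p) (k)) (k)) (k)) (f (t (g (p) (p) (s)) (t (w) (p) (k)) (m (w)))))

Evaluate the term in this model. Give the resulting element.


  k = 0
  p = 1
  (u (k) (p)) = u(0, 1) = 0
  w = 1
  p = 1
  k = 0
  (t (w) (p) (k)) = t(1, 1, 0) = 0
  w = 1
  p = 1
  k = 0
  (t (w) (p) (k)) = t(1, 1, 0) = 0
  p = 1
  (f (p)) = f(1,) = 2
  (g (t (w) (p) (k)) (t (w) (p) (k)) (f (p))) = g(0, 0, 2) = 4
  p = 1
  p = 1
  s = 3
  (g (p) (p) (s)) = g(1, 1, 3) = 3
  w = 1
  p = 1
  k = 0
  (t (w) (p) (k)) = t(1, 1, 0) = 0
  k = 0
  (t (g (p) (p) (s)) (t (w) (p) (k)) (k)) = t(3, 0, 0) = 0
  k = 0
  (t (g (t (w) (p) (k)) (t (w) (p) (k)) (f (p))) (t (g (p) (p) (s)) (t (w) (p) (k)) (k)) (k)) = t(4, 0, 0) = 3
  p = 1
  p = 1
  s = 3
  (g (p) (p) (s)) = g(1, 1, 3) = 3
  w = 1
  p = 1
  k = 0
  (t (w) (p) (k)) = t(1, 1, 0) = 0
  w = 1
  (m (w)) = m(1,) = 0
  (t (g (p) (p) (s)) (t (w) (p) (k)) (m (w))) = t(3, 0, 0) = 0
  (f (t (g (p) (p) (s)) (t (w) (p) (k)) (m (w)))) = f(0,) = 1
  (g (u (k) (p)) (t (g (t (w) (p) (k)) (t (w) (p) (k)) (f (p))) (t (g (p) (p) (s)) (t (w) (p) (k)) (k)) (k)) (f (t (g (p) (p) (s)) (t (w) (p) (k)) (m (w))))) = g(0, 3, 1) = 4

value = 4


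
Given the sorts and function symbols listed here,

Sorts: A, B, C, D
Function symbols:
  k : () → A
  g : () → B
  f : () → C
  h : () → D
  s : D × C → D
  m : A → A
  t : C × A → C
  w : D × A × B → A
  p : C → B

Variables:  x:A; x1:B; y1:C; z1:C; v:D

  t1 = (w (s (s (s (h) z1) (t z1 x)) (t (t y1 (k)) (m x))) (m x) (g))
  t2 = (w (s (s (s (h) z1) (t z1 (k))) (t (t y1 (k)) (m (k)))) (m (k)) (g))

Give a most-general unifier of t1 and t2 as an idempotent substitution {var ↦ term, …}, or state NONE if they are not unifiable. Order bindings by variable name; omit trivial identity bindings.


{x ↦ (k)}


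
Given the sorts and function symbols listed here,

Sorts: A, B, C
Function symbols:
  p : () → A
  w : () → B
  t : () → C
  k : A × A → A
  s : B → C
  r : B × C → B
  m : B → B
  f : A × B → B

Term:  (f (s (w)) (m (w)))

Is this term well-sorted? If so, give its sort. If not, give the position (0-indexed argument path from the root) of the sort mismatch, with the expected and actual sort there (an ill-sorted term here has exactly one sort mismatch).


ill-sorted at position [0]: expected A, got C

    (w) : B
  (s (w)) : C
    (w) : B
  (m (w)) : B
(f (s (w)) (m (w))) : ✗ arg 0 at [0] has sort C, expected A


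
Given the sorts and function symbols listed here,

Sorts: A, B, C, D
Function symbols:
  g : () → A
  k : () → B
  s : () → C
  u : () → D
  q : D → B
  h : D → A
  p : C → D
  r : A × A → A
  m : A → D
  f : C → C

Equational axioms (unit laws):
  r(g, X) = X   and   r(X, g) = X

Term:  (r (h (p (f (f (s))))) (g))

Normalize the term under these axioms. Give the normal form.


1. (r (h (p (f (f (s))))) (g))  →  (h (p (f (f (s)))))

normal form = (h (p (f (f (s)))))


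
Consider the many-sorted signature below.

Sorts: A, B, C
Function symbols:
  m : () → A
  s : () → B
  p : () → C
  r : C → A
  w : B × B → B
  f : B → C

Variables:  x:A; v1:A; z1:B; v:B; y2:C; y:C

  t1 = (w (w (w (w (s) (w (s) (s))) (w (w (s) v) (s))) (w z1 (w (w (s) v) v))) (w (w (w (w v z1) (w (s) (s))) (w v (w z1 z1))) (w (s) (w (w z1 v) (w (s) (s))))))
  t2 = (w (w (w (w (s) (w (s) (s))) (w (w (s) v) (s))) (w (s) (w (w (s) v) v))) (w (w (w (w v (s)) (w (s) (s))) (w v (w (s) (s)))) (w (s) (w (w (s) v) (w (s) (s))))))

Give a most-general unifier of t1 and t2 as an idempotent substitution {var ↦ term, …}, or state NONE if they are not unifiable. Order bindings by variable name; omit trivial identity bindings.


{z1 ↦ (s)}


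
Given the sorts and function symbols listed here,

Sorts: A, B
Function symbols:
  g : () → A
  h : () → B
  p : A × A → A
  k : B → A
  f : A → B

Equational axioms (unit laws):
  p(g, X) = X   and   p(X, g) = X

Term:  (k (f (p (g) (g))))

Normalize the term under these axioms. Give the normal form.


1. (k (f (p (g) (g))))  →  (k (f (g)))

normal form = (k (f (g)))


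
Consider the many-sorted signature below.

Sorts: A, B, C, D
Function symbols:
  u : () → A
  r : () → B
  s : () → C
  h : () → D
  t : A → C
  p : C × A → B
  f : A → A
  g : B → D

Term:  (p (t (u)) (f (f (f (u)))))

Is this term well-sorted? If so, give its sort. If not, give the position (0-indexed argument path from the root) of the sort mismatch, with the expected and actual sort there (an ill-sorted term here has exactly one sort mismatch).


    (u) : A
  (t (u)) : C
        (u) : A
      (f (u)) : A
    (f (f (u))) : A
  (f (f (f (u)))) : A
(p (t (u)) (f (f (f (u))))) : B

well-sorted; sort = B


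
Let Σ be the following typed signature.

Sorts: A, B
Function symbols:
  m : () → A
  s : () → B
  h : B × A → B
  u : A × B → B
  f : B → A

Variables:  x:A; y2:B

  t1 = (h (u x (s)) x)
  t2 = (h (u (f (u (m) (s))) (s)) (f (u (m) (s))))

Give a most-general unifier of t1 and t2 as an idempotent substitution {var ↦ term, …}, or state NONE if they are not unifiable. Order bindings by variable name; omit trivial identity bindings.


{x ↦ (f (u (m) (s)))}


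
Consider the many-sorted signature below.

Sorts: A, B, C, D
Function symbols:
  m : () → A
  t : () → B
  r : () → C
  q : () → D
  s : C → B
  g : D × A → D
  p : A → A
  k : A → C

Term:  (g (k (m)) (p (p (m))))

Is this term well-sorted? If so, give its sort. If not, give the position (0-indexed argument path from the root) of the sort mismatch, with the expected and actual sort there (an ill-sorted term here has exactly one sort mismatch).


    (m) : A
  (k (m)) : C
      (m) : A
    (p (m)) : A
  (p (p (m))) : A
(g (k (m)) (p (p (m)))) : ✗ arg 0 at [0] has sort C, expected D

ill-sorted at position [0]: expected D, got C


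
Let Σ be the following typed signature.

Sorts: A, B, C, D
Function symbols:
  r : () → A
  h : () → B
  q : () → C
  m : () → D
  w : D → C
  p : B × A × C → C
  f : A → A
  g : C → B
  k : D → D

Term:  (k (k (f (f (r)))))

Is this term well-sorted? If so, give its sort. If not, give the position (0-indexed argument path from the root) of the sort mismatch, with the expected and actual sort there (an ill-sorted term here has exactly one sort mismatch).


        (r) : A
      (f (r)) : A
    (f (f (r))) : A
  (k (f (f (r)))) : ✗ arg 0 at [0, 0] has sort A, expected D

ill-sorted at position [0, 0]: expected D, got A


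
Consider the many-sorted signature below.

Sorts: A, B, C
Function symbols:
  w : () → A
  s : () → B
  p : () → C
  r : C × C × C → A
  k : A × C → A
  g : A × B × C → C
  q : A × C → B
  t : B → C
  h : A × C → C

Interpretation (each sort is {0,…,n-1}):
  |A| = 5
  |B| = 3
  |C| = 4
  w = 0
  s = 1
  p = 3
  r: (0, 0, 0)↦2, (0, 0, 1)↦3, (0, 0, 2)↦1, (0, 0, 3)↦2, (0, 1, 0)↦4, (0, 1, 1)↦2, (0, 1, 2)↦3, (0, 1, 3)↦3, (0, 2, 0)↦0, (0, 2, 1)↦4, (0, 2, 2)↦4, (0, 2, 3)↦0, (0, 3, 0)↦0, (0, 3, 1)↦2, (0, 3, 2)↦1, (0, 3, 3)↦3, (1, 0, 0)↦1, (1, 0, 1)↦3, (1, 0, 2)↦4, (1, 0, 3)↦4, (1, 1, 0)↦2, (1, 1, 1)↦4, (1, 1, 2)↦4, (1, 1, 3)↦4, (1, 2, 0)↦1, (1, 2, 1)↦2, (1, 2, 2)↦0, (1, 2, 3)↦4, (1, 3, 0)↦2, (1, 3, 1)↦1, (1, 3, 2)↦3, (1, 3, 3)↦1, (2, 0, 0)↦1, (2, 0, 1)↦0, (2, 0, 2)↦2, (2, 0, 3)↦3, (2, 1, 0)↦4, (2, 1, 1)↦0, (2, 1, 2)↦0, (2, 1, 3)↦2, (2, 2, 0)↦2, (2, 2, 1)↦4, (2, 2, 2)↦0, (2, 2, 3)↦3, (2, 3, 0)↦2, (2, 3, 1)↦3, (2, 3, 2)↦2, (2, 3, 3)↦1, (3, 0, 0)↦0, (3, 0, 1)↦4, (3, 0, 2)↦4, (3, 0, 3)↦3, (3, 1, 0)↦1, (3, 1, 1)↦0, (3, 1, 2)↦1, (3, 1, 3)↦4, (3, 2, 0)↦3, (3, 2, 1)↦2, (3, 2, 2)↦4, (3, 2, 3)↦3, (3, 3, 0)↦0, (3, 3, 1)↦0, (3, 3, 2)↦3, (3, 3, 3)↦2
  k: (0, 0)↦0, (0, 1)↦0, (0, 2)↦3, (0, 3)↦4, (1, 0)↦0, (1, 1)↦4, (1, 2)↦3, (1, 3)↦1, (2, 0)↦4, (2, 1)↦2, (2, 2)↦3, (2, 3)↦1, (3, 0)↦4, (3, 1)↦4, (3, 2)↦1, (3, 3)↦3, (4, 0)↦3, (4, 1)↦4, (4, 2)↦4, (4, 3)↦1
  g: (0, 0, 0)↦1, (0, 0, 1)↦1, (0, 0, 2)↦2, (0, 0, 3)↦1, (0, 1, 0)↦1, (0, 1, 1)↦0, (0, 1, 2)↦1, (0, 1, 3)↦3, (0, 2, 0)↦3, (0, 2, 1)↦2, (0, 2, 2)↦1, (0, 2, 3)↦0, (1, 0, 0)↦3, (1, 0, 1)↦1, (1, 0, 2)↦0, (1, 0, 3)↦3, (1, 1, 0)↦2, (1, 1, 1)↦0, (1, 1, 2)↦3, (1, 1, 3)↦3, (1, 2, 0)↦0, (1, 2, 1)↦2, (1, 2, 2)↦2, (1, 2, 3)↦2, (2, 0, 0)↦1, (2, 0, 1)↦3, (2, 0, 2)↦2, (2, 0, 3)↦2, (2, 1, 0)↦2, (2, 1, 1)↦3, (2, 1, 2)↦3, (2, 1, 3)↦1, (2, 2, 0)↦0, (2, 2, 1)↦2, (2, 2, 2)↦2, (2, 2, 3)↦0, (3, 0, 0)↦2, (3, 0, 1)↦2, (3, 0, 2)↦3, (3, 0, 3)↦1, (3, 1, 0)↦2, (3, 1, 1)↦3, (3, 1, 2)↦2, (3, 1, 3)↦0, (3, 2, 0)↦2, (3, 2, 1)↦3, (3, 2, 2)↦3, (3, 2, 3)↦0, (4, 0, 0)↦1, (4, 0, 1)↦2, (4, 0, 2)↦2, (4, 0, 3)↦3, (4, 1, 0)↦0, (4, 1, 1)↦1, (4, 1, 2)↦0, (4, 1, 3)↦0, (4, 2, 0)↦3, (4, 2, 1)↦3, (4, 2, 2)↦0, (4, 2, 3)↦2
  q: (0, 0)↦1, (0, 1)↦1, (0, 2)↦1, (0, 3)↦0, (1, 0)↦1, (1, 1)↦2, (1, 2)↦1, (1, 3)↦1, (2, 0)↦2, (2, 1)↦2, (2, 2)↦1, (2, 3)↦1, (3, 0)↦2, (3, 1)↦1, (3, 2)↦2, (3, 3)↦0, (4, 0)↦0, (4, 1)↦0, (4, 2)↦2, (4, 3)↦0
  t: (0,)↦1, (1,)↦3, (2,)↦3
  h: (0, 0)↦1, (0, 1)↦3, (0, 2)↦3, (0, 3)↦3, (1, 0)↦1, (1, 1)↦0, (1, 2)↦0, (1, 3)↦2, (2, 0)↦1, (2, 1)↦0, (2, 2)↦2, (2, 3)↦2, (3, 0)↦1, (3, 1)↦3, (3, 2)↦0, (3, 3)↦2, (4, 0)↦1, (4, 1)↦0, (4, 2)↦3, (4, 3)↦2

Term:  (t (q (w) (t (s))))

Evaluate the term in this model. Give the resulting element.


  w = 0
  s = 1
  (t (s)) = t(1,) = 3
  (q (w) (t (s))) = q(0, 3) = 0
  (t (q (w) (t (s)))) = t(0,) = 1

value = 1
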